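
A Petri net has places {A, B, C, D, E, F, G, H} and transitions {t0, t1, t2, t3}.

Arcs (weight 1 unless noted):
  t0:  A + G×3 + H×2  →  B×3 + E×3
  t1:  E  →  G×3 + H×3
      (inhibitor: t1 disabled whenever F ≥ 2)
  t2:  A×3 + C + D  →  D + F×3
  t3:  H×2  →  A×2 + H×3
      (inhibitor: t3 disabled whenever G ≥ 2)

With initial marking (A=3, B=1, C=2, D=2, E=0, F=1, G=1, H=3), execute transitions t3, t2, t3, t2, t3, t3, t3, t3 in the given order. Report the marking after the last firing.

(A=9, B=1, C=0, D=2, E=0, F=7, G=1, H=9)

step 1: fire t3:  (A=3, B=1, C=2, D=2, E=0, F=1, G=1, H=3) → (A=5, B=1, C=2, D=2, E=0, F=1, G=1, H=4)
step 2: fire t2:  (A=5, B=1, C=2, D=2, E=0, F=1, G=1, H=4) → (A=2, B=1, C=1, D=2, E=0, F=4, G=1, H=4)
step 3: fire t3:  (A=2, B=1, C=1, D=2, E=0, F=4, G=1, H=4) → (A=4, B=1, C=1, D=2, E=0, F=4, G=1, H=5)
step 4: fire t2:  (A=4, B=1, C=1, D=2, E=0, F=4, G=1, H=5) → (A=1, B=1, C=0, D=2, E=0, F=7, G=1, H=5)
step 5: fire t3:  (A=1, B=1, C=0, D=2, E=0, F=7, G=1, H=5) → (A=3, B=1, C=0, D=2, E=0, F=7, G=1, H=6)
step 6: fire t3:  (A=3, B=1, C=0, D=2, E=0, F=7, G=1, H=6) → (A=5, B=1, C=0, D=2, E=0, F=7, G=1, H=7)
step 7: fire t3:  (A=5, B=1, C=0, D=2, E=0, F=7, G=1, H=7) → (A=7, B=1, C=0, D=2, E=0, F=7, G=1, H=8)
step 8: fire t3:  (A=7, B=1, C=0, D=2, E=0, F=7, G=1, H=8) → (A=9, B=1, C=0, D=2, E=0, F=7, G=1, H=9)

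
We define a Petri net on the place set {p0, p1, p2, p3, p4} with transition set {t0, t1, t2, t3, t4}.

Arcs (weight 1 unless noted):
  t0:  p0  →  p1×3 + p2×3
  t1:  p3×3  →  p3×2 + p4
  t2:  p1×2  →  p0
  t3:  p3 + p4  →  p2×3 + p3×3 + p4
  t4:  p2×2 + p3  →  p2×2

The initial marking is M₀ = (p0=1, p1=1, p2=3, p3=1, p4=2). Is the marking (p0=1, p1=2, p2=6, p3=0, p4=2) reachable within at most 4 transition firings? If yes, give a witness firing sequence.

YES — reachable via ⟨t0, t2, t4⟩ (3 firings)

step 1: fire t0:  (p0=1, p1=1, p2=3, p3=1, p4=2) → (p0=0, p1=4, p2=6, p3=1, p4=2)
step 2: fire t2:  (p0=0, p1=4, p2=6, p3=1, p4=2) → (p0=1, p1=2, p2=6, p3=1, p4=2)
step 3: fire t4:  (p0=1, p1=2, p2=6, p3=1, p4=2) → (p0=1, p1=2, p2=6, p3=0, p4=2)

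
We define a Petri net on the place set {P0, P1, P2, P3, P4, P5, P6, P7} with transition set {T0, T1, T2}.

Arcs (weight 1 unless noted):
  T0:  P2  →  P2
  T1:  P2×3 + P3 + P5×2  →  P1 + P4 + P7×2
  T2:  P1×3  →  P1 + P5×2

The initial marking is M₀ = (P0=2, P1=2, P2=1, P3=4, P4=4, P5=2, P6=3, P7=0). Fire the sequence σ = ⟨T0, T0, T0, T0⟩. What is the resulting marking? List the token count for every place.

step 1: fire T0:  (P0=2, P1=2, P2=1, P3=4, P4=4, P5=2, P6=3, P7=0) → (P0=2, P1=2, P2=1, P3=4, P4=4, P5=2, P6=3, P7=0)
step 2: fire T0:  (P0=2, P1=2, P2=1, P3=4, P4=4, P5=2, P6=3, P7=0) → (P0=2, P1=2, P2=1, P3=4, P4=4, P5=2, P6=3, P7=0)
step 3: fire T0:  (P0=2, P1=2, P2=1, P3=4, P4=4, P5=2, P6=3, P7=0) → (P0=2, P1=2, P2=1, P3=4, P4=4, P5=2, P6=3, P7=0)
step 4: fire T0:  (P0=2, P1=2, P2=1, P3=4, P4=4, P5=2, P6=3, P7=0) → (P0=2, P1=2, P2=1, P3=4, P4=4, P5=2, P6=3, P7=0)

(P0=2, P1=2, P2=1, P3=4, P4=4, P5=2, P6=3, P7=0)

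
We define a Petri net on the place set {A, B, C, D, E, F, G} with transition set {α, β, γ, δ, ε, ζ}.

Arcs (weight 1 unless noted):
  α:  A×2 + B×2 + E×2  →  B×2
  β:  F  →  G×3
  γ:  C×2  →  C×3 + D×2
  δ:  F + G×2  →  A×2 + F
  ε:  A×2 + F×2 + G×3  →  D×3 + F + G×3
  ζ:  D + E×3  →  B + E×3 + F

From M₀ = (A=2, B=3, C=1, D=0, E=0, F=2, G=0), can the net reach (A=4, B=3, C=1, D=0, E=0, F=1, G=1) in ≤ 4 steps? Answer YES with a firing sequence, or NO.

step 1: fire β:  (A=2, B=3, C=1, D=0, E=0, F=2, G=0) → (A=2, B=3, C=1, D=0, E=0, F=1, G=3)
step 2: fire δ:  (A=2, B=3, C=1, D=0, E=0, F=1, G=3) → (A=4, B=3, C=1, D=0, E=0, F=1, G=1)

YES — reachable via ⟨β, δ⟩ (2 firings)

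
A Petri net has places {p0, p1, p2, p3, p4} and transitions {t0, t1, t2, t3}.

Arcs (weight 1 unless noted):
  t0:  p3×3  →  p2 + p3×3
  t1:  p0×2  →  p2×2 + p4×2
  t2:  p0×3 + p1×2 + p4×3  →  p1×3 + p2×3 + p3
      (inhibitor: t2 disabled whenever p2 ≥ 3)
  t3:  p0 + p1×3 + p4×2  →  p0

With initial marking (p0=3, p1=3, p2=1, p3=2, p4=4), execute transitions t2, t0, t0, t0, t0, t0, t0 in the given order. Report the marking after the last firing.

(p0=0, p1=4, p2=10, p3=3, p4=1)

step 1: fire t2:  (p0=3, p1=3, p2=1, p3=2, p4=4) → (p0=0, p1=4, p2=4, p3=3, p4=1)
step 2: fire t0:  (p0=0, p1=4, p2=4, p3=3, p4=1) → (p0=0, p1=4, p2=5, p3=3, p4=1)
step 3: fire t0:  (p0=0, p1=4, p2=5, p3=3, p4=1) → (p0=0, p1=4, p2=6, p3=3, p4=1)
step 4: fire t0:  (p0=0, p1=4, p2=6, p3=3, p4=1) → (p0=0, p1=4, p2=7, p3=3, p4=1)
step 5: fire t0:  (p0=0, p1=4, p2=7, p3=3, p4=1) → (p0=0, p1=4, p2=8, p3=3, p4=1)
step 6: fire t0:  (p0=0, p1=4, p2=8, p3=3, p4=1) → (p0=0, p1=4, p2=9, p3=3, p4=1)
step 7: fire t0:  (p0=0, p1=4, p2=9, p3=3, p4=1) → (p0=0, p1=4, p2=10, p3=3, p4=1)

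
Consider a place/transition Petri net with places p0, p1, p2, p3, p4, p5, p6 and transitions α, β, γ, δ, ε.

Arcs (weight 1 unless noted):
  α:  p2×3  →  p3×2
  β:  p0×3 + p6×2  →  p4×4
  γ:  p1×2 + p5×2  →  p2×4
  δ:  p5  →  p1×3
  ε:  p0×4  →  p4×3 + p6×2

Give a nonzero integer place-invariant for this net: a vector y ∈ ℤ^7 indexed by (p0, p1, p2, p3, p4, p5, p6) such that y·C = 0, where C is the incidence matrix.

y = (p0:0, p1:1, p2:2, p3:3, p4:0, p5:3, p6:0)

Incidence matrix C (rows=places, cols=transitions):
        α    β    γ    δ    ε
   p0   0   -3    0    0   -4
   p1   0    0   -2    3    0
   p2  -3    0    4    0    0
   p3   2    0    0    0    0
   p4   0    4    0    0    3
   p5   0    0   -2   -1    0
   p6   0   -2    0    0    2

Candidate y = [0, 1, 2, 3, 0, 3, 0]; check y·C column-wise:
  col α: 1·0 + 2·-3 + 3·2 + 3·0 = 0
  col β: 0·-3 + 1·0 + 2·0 + 3·0 + 0·4 + 3·0 + 0·-2 = 0
  col γ: 1·-2 + 2·4 + 3·0 + 3·-2 = 0
  col δ: 1·3 + 2·0 + 3·0 + 3·-1 = 0
  col ε: 0·-4 + 1·0 + 2·0 + 3·0 + 0·3 + 3·0 + 0·2 = 0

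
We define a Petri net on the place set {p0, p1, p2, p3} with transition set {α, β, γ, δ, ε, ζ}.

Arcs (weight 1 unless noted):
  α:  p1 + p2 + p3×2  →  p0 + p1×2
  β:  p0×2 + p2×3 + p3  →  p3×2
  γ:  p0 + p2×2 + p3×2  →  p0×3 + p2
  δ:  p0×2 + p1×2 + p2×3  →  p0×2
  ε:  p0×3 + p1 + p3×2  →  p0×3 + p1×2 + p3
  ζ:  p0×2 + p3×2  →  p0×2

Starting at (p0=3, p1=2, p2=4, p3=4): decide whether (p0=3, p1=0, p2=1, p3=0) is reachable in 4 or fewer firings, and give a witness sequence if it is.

step 1: fire δ:  (p0=3, p1=2, p2=4, p3=4) → (p0=3, p1=0, p2=1, p3=4)
step 2: fire ζ:  (p0=3, p1=0, p2=1, p3=4) → (p0=3, p1=0, p2=1, p3=2)
step 3: fire ζ:  (p0=3, p1=0, p2=1, p3=2) → (p0=3, p1=0, p2=1, p3=0)

YES — reachable via ⟨δ, ζ, ζ⟩ (3 firings)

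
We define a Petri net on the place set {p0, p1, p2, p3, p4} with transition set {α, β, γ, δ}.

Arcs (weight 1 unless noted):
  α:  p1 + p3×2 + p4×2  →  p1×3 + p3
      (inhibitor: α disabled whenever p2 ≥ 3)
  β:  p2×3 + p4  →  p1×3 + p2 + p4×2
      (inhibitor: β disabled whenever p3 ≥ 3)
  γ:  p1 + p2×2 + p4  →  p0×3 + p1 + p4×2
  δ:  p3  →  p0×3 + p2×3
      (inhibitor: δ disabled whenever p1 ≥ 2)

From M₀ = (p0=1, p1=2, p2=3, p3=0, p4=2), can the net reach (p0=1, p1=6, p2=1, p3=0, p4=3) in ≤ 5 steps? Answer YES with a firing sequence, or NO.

depth 0: 1 marking
depth 1: 3 markings reached so far
depth 2: 3 markings reached so far
(frontier empty at depth 2; search complete)
target is not among the 3 markings reachable within 5 steps

NO — not reachable within 5 firings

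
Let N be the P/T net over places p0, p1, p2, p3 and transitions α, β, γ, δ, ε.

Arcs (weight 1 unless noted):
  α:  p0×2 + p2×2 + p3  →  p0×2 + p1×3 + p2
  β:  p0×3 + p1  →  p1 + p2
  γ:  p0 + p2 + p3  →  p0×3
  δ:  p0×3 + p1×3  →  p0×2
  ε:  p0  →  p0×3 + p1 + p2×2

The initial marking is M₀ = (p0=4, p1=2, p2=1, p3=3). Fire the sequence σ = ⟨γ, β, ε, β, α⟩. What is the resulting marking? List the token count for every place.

(p0=2, p1=6, p2=3, p3=1)

step 1: fire γ:  (p0=4, p1=2, p2=1, p3=3) → (p0=6, p1=2, p2=0, p3=2)
step 2: fire β:  (p0=6, p1=2, p2=0, p3=2) → (p0=3, p1=2, p2=1, p3=2)
step 3: fire ε:  (p0=3, p1=2, p2=1, p3=2) → (p0=5, p1=3, p2=3, p3=2)
step 4: fire β:  (p0=5, p1=3, p2=3, p3=2) → (p0=2, p1=3, p2=4, p3=2)
step 5: fire α:  (p0=2, p1=3, p2=4, p3=2) → (p0=2, p1=6, p2=3, p3=1)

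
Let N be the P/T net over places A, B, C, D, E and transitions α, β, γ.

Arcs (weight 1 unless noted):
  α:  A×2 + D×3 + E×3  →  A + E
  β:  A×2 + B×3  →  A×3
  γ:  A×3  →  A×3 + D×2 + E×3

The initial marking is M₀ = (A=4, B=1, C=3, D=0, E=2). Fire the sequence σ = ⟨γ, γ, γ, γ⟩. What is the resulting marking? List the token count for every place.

(A=4, B=1, C=3, D=8, E=14)

step 1: fire γ:  (A=4, B=1, C=3, D=0, E=2) → (A=4, B=1, C=3, D=2, E=5)
step 2: fire γ:  (A=4, B=1, C=3, D=2, E=5) → (A=4, B=1, C=3, D=4, E=8)
step 3: fire γ:  (A=4, B=1, C=3, D=4, E=8) → (A=4, B=1, C=3, D=6, E=11)
step 4: fire γ:  (A=4, B=1, C=3, D=6, E=11) → (A=4, B=1, C=3, D=8, E=14)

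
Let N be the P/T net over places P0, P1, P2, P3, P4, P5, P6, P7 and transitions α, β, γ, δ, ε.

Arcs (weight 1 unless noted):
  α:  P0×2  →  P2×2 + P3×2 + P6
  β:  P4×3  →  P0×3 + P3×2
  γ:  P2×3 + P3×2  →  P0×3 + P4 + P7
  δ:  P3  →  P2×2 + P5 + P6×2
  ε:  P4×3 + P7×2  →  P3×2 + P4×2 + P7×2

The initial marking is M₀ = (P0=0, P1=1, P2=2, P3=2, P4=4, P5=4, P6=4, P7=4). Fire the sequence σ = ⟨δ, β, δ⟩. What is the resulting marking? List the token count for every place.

(P0=3, P1=1, P2=6, P3=2, P4=1, P5=6, P6=8, P7=4)

step 1: fire δ:  (P0=0, P1=1, P2=2, P3=2, P4=4, P5=4, P6=4, P7=4) → (P0=0, P1=1, P2=4, P3=1, P4=4, P5=5, P6=6, P7=4)
step 2: fire β:  (P0=0, P1=1, P2=4, P3=1, P4=4, P5=5, P6=6, P7=4) → (P0=3, P1=1, P2=4, P3=3, P4=1, P5=5, P6=6, P7=4)
step 3: fire δ:  (P0=3, P1=1, P2=4, P3=3, P4=1, P5=5, P6=6, P7=4) → (P0=3, P1=1, P2=6, P3=2, P4=1, P5=6, P6=8, P7=4)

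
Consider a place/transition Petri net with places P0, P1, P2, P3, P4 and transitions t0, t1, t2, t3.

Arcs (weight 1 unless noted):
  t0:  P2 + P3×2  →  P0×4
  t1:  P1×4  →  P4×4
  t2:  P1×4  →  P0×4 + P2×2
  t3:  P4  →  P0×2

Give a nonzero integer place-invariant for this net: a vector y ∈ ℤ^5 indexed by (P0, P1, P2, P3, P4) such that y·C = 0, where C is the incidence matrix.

Incidence matrix C (rows=places, cols=transitions):
       t0   t1   t2   t3
   P0   4    0    4    2
   P1   0   -4   -4    0
   P2  -1    0    2    0
   P3  -2    0    0    0
   P4   0    4    0   -1

Candidate y = [1, 2, 2, 1, 2]; check y·C column-wise:
  col t0: 1·4 + 2·0 + 2·-1 + 1·-2 + 2·0 = 0
  col t1: 1·0 + 2·-4 + 2·0 + 1·0 + 2·4 = 0
  col t2: 1·4 + 2·-4 + 2·2 + 1·0 + 2·0 = 0
  col t3: 1·2 + 2·0 + 2·0 + 1·0 + 2·-1 = 0

y = (P0:1, P1:2, P2:2, P3:1, P4:2)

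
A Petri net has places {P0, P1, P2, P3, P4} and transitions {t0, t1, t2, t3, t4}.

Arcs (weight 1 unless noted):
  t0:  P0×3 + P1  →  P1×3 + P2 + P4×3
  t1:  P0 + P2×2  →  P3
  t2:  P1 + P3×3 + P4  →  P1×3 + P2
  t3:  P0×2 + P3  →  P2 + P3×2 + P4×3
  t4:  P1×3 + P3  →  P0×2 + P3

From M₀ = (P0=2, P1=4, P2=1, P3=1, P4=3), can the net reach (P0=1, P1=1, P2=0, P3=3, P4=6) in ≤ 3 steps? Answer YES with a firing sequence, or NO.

YES — reachable via ⟨t3, t4, t1⟩ (3 firings)

step 1: fire t3:  (P0=2, P1=4, P2=1, P3=1, P4=3) → (P0=0, P1=4, P2=2, P3=2, P4=6)
step 2: fire t4:  (P0=0, P1=4, P2=2, P3=2, P4=6) → (P0=2, P1=1, P2=2, P3=2, P4=6)
step 3: fire t1:  (P0=2, P1=1, P2=2, P3=2, P4=6) → (P0=1, P1=1, P2=0, P3=3, P4=6)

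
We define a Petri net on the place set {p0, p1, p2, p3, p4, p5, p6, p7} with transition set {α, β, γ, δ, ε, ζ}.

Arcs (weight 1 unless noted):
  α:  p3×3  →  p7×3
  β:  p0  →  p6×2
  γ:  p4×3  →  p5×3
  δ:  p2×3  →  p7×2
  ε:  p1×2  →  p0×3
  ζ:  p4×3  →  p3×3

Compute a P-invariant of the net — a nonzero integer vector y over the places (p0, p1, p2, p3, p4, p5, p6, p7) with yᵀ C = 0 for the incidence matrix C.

Incidence matrix C (rows=places, cols=transitions):
        α    β    γ    δ    ε    ζ
   p0   0   -1    0    0    3    0
   p1   0    0    0    0   -2    0
   p2   0    0    0   -3    0    0
   p3  -3    0    0    0    0    3
   p4   0    0   -3    0    0   -3
   p5   0    0    3    0    0    0
   p6   0    2    0    0    0    0
   p7   3    0    0    2    0    0

Candidate y = [2, 3, 0, 0, 0, 0, 1, 0]; check y·C column-wise:
  col α: 2·0 + 3·0 + 0·-3 + 1·0 + 0·3 = 0
  col β: 2·-1 + 3·0 + 1·2 = 0
  col γ: 2·0 + 3·0 + 0·-3 + 0·3 + 1·0 = 0
  col δ: 2·0 + 3·0 + 0·-3 + 1·0 + 0·2 = 0
  col ε: 2·3 + 3·-2 + 1·0 = 0
  col ζ: 2·0 + 3·0 + 0·3 + 0·-3 + 1·0 = 0

y = (p0:2, p1:3, p2:0, p3:0, p4:0, p5:0, p6:1, p7:0)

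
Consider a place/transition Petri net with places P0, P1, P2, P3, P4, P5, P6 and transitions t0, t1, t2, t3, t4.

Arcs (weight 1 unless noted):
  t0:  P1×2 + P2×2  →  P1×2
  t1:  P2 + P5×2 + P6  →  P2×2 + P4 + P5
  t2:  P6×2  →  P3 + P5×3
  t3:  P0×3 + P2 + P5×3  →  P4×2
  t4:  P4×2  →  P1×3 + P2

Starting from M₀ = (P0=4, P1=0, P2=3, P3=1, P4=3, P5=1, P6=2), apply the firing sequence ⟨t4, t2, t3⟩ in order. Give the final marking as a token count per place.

step 1: fire t4:  (P0=4, P1=0, P2=3, P3=1, P4=3, P5=1, P6=2) → (P0=4, P1=3, P2=4, P3=1, P4=1, P5=1, P6=2)
step 2: fire t2:  (P0=4, P1=3, P2=4, P3=1, P4=1, P5=1, P6=2) → (P0=4, P1=3, P2=4, P3=2, P4=1, P5=4, P6=0)
step 3: fire t3:  (P0=4, P1=3, P2=4, P3=2, P4=1, P5=4, P6=0) → (P0=1, P1=3, P2=3, P3=2, P4=3, P5=1, P6=0)

(P0=1, P1=3, P2=3, P3=2, P4=3, P5=1, P6=0)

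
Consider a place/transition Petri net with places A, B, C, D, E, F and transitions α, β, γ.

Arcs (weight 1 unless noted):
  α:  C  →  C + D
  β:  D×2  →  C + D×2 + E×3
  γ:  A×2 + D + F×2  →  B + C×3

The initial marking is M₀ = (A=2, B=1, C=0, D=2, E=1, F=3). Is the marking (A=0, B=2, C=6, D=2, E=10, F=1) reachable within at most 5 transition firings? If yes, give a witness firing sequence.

step 1: fire β:  (A=2, B=1, C=0, D=2, E=1, F=3) → (A=2, B=1, C=1, D=2, E=4, F=3)
step 2: fire α:  (A=2, B=1, C=1, D=2, E=4, F=3) → (A=2, B=1, C=1, D=3, E=4, F=3)
step 3: fire β:  (A=2, B=1, C=1, D=3, E=4, F=3) → (A=2, B=1, C=2, D=3, E=7, F=3)
step 4: fire β:  (A=2, B=1, C=2, D=3, E=7, F=3) → (A=2, B=1, C=3, D=3, E=10, F=3)
step 5: fire γ:  (A=2, B=1, C=3, D=3, E=10, F=3) → (A=0, B=2, C=6, D=2, E=10, F=1)

YES — reachable via ⟨β, α, β, β, γ⟩ (5 firings)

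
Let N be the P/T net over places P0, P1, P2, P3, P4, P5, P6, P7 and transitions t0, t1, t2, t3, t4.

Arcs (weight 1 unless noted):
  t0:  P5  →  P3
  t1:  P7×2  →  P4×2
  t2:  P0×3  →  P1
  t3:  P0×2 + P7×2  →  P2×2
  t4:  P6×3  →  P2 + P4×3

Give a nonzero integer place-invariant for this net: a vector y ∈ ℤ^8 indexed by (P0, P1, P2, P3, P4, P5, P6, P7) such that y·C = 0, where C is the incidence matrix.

y = (P0:0, P1:0, P2:0, P3:1, P4:0, P5:1, P6:0, P7:0)

Incidence matrix C (rows=places, cols=transitions):
       t0   t1   t2   t3   t4
   P0   0    0   -3   -2    0
   P1   0    0    1    0    0
   P2   0    0    0    2    1
   P3   1    0    0    0    0
   P4   0    2    0    0    3
   P5  -1    0    0    0    0
   P6   0    0    0    0   -3
   P7   0   -2    0   -2    0

Candidate y = [0, 0, 0, 1, 0, 1, 0, 0]; check y·C column-wise:
  col t0: 1·1 + 1·-1 = 0
  col t1: 1·0 + 0·2 + 1·0 + 0·-2 = 0
  col t2: 0·-3 + 0·1 + 1·0 + 1·0 = 0
  col t3: 0·-2 + 0·2 + 1·0 + 1·0 + 0·-2 = 0
  col t4: 0·1 + 1·0 + 0·3 + 1·0 + 0·-3 = 0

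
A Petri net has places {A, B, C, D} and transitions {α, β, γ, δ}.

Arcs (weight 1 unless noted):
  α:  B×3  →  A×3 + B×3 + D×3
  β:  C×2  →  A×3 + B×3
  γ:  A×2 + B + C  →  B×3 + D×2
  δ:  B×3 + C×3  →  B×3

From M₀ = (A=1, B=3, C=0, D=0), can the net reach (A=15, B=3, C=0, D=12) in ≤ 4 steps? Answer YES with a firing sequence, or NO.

depth 0: 1 marking
depth 1: 2 markings reached so far
depth 2: 3 markings reached so far
depth 3: 4 markings reached so far
depth 4: 5 markings reached so far
target is not among the 5 markings reachable within 4 steps

NO — not reachable within 4 firings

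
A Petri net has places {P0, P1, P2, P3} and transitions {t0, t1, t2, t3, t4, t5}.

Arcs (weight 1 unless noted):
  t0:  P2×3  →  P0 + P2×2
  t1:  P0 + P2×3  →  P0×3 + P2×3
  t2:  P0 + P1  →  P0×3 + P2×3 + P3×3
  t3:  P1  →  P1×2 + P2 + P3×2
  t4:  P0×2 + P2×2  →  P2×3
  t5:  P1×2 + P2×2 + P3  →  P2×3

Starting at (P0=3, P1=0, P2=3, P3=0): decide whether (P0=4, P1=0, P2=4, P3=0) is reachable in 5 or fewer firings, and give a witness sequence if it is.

step 1: fire t0:  (P0=3, P1=0, P2=3, P3=0) → (P0=4, P1=0, P2=2, P3=0)
step 2: fire t4:  (P0=4, P1=0, P2=2, P3=0) → (P0=2, P1=0, P2=3, P3=0)
step 3: fire t1:  (P0=2, P1=0, P2=3, P3=0) → (P0=4, P1=0, P2=3, P3=0)
step 4: fire t1:  (P0=4, P1=0, P2=3, P3=0) → (P0=6, P1=0, P2=3, P3=0)
step 5: fire t4:  (P0=6, P1=0, P2=3, P3=0) → (P0=4, P1=0, P2=4, P3=0)

YES — reachable via ⟨t0, t4, t1, t1, t4⟩ (5 firings)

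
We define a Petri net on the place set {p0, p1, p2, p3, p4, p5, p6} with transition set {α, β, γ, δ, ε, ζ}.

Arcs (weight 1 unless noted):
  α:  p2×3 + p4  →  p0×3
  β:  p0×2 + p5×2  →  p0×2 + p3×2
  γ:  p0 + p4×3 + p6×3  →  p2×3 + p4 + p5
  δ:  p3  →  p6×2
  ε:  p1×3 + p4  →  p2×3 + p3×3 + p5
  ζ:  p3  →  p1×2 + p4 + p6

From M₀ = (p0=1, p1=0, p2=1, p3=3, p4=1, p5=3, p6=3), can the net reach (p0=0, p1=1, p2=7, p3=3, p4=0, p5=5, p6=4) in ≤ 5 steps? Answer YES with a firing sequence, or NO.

YES — reachable via ⟨δ, ζ, ζ, γ, ε⟩ (5 firings)

step 1: fire δ:  (p0=1, p1=0, p2=1, p3=3, p4=1, p5=3, p6=3) → (p0=1, p1=0, p2=1, p3=2, p4=1, p5=3, p6=5)
step 2: fire ζ:  (p0=1, p1=0, p2=1, p3=2, p4=1, p5=3, p6=5) → (p0=1, p1=2, p2=1, p3=1, p4=2, p5=3, p6=6)
step 3: fire ζ:  (p0=1, p1=2, p2=1, p3=1, p4=2, p5=3, p6=6) → (p0=1, p1=4, p2=1, p3=0, p4=3, p5=3, p6=7)
step 4: fire γ:  (p0=1, p1=4, p2=1, p3=0, p4=3, p5=3, p6=7) → (p0=0, p1=4, p2=4, p3=0, p4=1, p5=4, p6=4)
step 5: fire ε:  (p0=0, p1=4, p2=4, p3=0, p4=1, p5=4, p6=4) → (p0=0, p1=1, p2=7, p3=3, p4=0, p5=5, p6=4)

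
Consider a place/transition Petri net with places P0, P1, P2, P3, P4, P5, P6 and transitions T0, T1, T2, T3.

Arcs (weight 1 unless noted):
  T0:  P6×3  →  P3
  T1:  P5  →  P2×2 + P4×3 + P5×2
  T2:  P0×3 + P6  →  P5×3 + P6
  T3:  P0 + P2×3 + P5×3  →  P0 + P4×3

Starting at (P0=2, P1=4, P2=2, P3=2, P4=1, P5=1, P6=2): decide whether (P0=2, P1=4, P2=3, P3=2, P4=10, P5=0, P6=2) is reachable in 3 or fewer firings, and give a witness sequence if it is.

step 1: fire T1:  (P0=2, P1=4, P2=2, P3=2, P4=1, P5=1, P6=2) → (P0=2, P1=4, P2=4, P3=2, P4=4, P5=2, P6=2)
step 2: fire T1:  (P0=2, P1=4, P2=4, P3=2, P4=4, P5=2, P6=2) → (P0=2, P1=4, P2=6, P3=2, P4=7, P5=3, P6=2)
step 3: fire T3:  (P0=2, P1=4, P2=6, P3=2, P4=7, P5=3, P6=2) → (P0=2, P1=4, P2=3, P3=2, P4=10, P5=0, P6=2)

YES — reachable via ⟨T1, T1, T3⟩ (3 firings)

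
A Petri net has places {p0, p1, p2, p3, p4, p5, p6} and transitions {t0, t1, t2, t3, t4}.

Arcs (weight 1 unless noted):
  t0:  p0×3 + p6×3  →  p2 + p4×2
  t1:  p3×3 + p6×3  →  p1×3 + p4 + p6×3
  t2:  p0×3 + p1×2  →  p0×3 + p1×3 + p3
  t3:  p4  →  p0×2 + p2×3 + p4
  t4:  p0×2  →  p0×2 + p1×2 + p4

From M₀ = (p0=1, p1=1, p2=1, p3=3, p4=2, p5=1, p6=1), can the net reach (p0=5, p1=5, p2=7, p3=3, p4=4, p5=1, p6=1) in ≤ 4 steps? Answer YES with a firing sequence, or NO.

step 1: fire t3:  (p0=1, p1=1, p2=1, p3=3, p4=2, p5=1, p6=1) → (p0=3, p1=1, p2=4, p3=3, p4=2, p5=1, p6=1)
step 2: fire t3:  (p0=3, p1=1, p2=4, p3=3, p4=2, p5=1, p6=1) → (p0=5, p1=1, p2=7, p3=3, p4=2, p5=1, p6=1)
step 3: fire t4:  (p0=5, p1=1, p2=7, p3=3, p4=2, p5=1, p6=1) → (p0=5, p1=3, p2=7, p3=3, p4=3, p5=1, p6=1)
step 4: fire t4:  (p0=5, p1=3, p2=7, p3=3, p4=3, p5=1, p6=1) → (p0=5, p1=5, p2=7, p3=3, p4=4, p5=1, p6=1)

YES — reachable via ⟨t3, t3, t4, t4⟩ (4 firings)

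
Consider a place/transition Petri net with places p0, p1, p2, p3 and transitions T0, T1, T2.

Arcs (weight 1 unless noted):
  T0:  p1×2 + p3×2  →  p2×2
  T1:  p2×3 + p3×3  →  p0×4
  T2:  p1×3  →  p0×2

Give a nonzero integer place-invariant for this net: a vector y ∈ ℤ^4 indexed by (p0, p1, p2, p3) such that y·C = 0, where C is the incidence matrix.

Incidence matrix C (rows=places, cols=transitions):
       T0   T1   T2
   p0   0    4    2
   p1  -2    0   -3
   p2   2   -3    0
   p3  -2   -3    0

Candidate y = [3, 2, 3, 1]; check y·C column-wise:
  col T0: 3·0 + 2·-2 + 3·2 + 1·-2 = 0
  col T1: 3·4 + 2·0 + 3·-3 + 1·-3 = 0
  col T2: 3·2 + 2·-3 + 3·0 + 1·0 = 0

y = (p0:3, p1:2, p2:3, p3:1)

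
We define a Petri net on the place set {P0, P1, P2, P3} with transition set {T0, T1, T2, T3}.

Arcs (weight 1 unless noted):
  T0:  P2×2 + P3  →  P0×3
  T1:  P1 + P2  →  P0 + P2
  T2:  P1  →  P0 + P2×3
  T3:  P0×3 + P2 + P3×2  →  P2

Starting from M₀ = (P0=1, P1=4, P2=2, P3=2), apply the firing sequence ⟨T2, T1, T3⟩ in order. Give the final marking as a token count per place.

step 1: fire T2:  (P0=1, P1=4, P2=2, P3=2) → (P0=2, P1=3, P2=5, P3=2)
step 2: fire T1:  (P0=2, P1=3, P2=5, P3=2) → (P0=3, P1=2, P2=5, P3=2)
step 3: fire T3:  (P0=3, P1=2, P2=5, P3=2) → (P0=0, P1=2, P2=5, P3=0)

(P0=0, P1=2, P2=5, P3=0)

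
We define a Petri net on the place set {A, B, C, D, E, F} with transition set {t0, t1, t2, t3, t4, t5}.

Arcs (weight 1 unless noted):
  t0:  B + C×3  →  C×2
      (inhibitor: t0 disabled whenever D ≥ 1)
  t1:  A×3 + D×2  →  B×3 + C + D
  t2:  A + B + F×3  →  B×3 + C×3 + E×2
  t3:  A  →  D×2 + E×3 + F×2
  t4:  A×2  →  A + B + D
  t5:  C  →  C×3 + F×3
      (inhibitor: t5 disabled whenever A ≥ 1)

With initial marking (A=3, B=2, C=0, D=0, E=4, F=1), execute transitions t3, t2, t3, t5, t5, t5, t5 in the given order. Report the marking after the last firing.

step 1: fire t3:  (A=3, B=2, C=0, D=0, E=4, F=1) → (A=2, B=2, C=0, D=2, E=7, F=3)
step 2: fire t2:  (A=2, B=2, C=0, D=2, E=7, F=3) → (A=1, B=4, C=3, D=2, E=9, F=0)
step 3: fire t3:  (A=1, B=4, C=3, D=2, E=9, F=0) → (A=0, B=4, C=3, D=4, E=12, F=2)
step 4: fire t5:  (A=0, B=4, C=3, D=4, E=12, F=2) → (A=0, B=4, C=5, D=4, E=12, F=5)
step 5: fire t5:  (A=0, B=4, C=5, D=4, E=12, F=5) → (A=0, B=4, C=7, D=4, E=12, F=8)
step 6: fire t5:  (A=0, B=4, C=7, D=4, E=12, F=8) → (A=0, B=4, C=9, D=4, E=12, F=11)
step 7: fire t5:  (A=0, B=4, C=9, D=4, E=12, F=11) → (A=0, B=4, C=11, D=4, E=12, F=14)

(A=0, B=4, C=11, D=4, E=12, F=14)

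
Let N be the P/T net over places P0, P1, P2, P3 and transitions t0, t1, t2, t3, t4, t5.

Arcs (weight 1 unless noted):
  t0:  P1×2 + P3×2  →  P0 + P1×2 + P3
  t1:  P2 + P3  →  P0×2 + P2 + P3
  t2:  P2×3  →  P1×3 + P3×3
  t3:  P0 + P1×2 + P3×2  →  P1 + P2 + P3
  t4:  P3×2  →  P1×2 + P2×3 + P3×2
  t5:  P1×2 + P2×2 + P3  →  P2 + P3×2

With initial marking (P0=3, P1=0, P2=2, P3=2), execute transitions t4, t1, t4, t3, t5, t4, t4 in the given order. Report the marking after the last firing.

step 1: fire t4:  (P0=3, P1=0, P2=2, P3=2) → (P0=3, P1=2, P2=5, P3=2)
step 2: fire t1:  (P0=3, P1=2, P2=5, P3=2) → (P0=5, P1=2, P2=5, P3=2)
step 3: fire t4:  (P0=5, P1=2, P2=5, P3=2) → (P0=5, P1=4, P2=8, P3=2)
step 4: fire t3:  (P0=5, P1=4, P2=8, P3=2) → (P0=4, P1=3, P2=9, P3=1)
step 5: fire t5:  (P0=4, P1=3, P2=9, P3=1) → (P0=4, P1=1, P2=8, P3=2)
step 6: fire t4:  (P0=4, P1=1, P2=8, P3=2) → (P0=4, P1=3, P2=11, P3=2)
step 7: fire t4:  (P0=4, P1=3, P2=11, P3=2) → (P0=4, P1=5, P2=14, P3=2)

(P0=4, P1=5, P2=14, P3=2)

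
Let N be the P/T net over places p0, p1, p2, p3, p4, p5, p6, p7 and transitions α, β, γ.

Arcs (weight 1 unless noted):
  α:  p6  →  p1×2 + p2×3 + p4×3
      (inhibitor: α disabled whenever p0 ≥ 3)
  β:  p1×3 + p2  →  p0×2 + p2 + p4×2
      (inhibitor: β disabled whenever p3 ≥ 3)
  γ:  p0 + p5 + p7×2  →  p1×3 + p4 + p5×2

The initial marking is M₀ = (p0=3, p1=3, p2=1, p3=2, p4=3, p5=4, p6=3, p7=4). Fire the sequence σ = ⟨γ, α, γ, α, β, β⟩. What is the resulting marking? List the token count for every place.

step 1: fire γ:  (p0=3, p1=3, p2=1, p3=2, p4=3, p5=4, p6=3, p7=4) → (p0=2, p1=6, p2=1, p3=2, p4=4, p5=5, p6=3, p7=2)
step 2: fire α:  (p0=2, p1=6, p2=1, p3=2, p4=4, p5=5, p6=3, p7=2) → (p0=2, p1=8, p2=4, p3=2, p4=7, p5=5, p6=2, p7=2)
step 3: fire γ:  (p0=2, p1=8, p2=4, p3=2, p4=7, p5=5, p6=2, p7=2) → (p0=1, p1=11, p2=4, p3=2, p4=8, p5=6, p6=2, p7=0)
step 4: fire α:  (p0=1, p1=11, p2=4, p3=2, p4=8, p5=6, p6=2, p7=0) → (p0=1, p1=13, p2=7, p3=2, p4=11, p5=6, p6=1, p7=0)
step 5: fire β:  (p0=1, p1=13, p2=7, p3=2, p4=11, p5=6, p6=1, p7=0) → (p0=3, p1=10, p2=7, p3=2, p4=13, p5=6, p6=1, p7=0)
step 6: fire β:  (p0=3, p1=10, p2=7, p3=2, p4=13, p5=6, p6=1, p7=0) → (p0=5, p1=7, p2=7, p3=2, p4=15, p5=6, p6=1, p7=0)

(p0=5, p1=7, p2=7, p3=2, p4=15, p5=6, p6=1, p7=0)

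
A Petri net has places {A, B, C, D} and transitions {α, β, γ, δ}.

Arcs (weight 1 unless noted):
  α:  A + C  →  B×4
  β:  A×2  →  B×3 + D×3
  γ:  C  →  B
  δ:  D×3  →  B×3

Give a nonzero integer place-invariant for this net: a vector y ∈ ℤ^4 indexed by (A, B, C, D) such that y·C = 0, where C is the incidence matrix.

y = (A:3, B:1, C:1, D:1)

Incidence matrix C (rows=places, cols=transitions):
        α    β    γ    δ
    A  -1   -2    0    0
    B   4    3    1    3
    C  -1    0   -1    0
    D   0    3    0   -3

Candidate y = [3, 1, 1, 1]; check y·C column-wise:
  col α: 3·-1 + 1·4 + 1·-1 + 1·0 = 0
  col β: 3·-2 + 1·3 + 1·0 + 1·3 = 0
  col γ: 3·0 + 1·1 + 1·-1 + 1·0 = 0
  col δ: 3·0 + 1·3 + 1·0 + 1·-3 = 0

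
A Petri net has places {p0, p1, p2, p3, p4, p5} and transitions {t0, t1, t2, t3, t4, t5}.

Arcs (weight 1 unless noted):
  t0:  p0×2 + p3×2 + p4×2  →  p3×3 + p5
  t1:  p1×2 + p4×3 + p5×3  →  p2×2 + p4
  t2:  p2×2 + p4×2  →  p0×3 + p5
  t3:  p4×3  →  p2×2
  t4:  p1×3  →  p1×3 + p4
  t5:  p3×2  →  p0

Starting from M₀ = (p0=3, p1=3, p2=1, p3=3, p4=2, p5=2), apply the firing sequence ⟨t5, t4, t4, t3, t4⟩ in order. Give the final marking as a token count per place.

(p0=4, p1=3, p2=3, p3=1, p4=2, p5=2)

step 1: fire t5:  (p0=3, p1=3, p2=1, p3=3, p4=2, p5=2) → (p0=4, p1=3, p2=1, p3=1, p4=2, p5=2)
step 2: fire t4:  (p0=4, p1=3, p2=1, p3=1, p4=2, p5=2) → (p0=4, p1=3, p2=1, p3=1, p4=3, p5=2)
step 3: fire t4:  (p0=4, p1=3, p2=1, p3=1, p4=3, p5=2) → (p0=4, p1=3, p2=1, p3=1, p4=4, p5=2)
step 4: fire t3:  (p0=4, p1=3, p2=1, p3=1, p4=4, p5=2) → (p0=4, p1=3, p2=3, p3=1, p4=1, p5=2)
step 5: fire t4:  (p0=4, p1=3, p2=3, p3=1, p4=1, p5=2) → (p0=4, p1=3, p2=3, p3=1, p4=2, p5=2)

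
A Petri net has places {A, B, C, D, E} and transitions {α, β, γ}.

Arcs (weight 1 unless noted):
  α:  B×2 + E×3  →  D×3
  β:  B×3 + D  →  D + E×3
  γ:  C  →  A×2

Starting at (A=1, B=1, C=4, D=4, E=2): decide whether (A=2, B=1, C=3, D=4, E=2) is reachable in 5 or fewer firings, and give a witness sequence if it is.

depth 0: 1 marking
depth 1: 2 markings reached so far
depth 2: 3 markings reached so far
depth 3: 4 markings reached so far
depth 4: 5 markings reached so far
depth 5: 5 markings reached so far
(frontier empty at depth 5; search complete)
target is not among the 5 markings reachable within 5 steps

NO — not reachable within 5 firings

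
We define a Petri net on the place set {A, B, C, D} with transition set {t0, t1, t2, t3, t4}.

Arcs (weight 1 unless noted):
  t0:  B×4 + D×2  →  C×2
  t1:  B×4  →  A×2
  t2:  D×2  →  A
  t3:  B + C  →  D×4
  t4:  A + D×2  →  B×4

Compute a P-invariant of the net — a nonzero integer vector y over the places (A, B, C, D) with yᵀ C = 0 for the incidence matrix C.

Incidence matrix C (rows=places, cols=transitions):
       t0   t1   t2   t3   t4
    A   0    2    1    0   -1
    B  -4   -4    0   -1    4
    C   2    0    0   -1    0
    D  -2    0   -2    4   -2

Candidate y = [2, 1, 3, 1]; check y·C column-wise:
  col t0: 2·0 + 1·-4 + 3·2 + 1·-2 = 0
  col t1: 2·2 + 1·-4 + 3·0 + 1·0 = 0
  col t2: 2·1 + 1·0 + 3·0 + 1·-2 = 0
  col t3: 2·0 + 1·-1 + 3·-1 + 1·4 = 0
  col t4: 2·-1 + 1·4 + 3·0 + 1·-2 = 0

y = (A:2, B:1, C:3, D:1)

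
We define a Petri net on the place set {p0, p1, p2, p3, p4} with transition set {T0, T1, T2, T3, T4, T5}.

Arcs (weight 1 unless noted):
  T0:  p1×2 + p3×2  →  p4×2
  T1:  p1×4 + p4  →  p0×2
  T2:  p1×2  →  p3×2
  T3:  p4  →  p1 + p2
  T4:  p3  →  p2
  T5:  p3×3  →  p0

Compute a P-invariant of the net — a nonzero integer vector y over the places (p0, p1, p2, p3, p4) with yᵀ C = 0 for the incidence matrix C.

y = (p0:3, p1:1, p2:1, p3:1, p4:2)

Incidence matrix C (rows=places, cols=transitions):
       T0   T1   T2   T3   T4   T5
   p0   0    2    0    0    0    1
   p1  -2   -4   -2    1    0    0
   p2   0    0    0    1    1    0
   p3  -2    0    2    0   -1   -3
   p4   2   -1    0   -1    0    0

Candidate y = [3, 1, 1, 1, 2]; check y·C column-wise:
  col T0: 3·0 + 1·-2 + 1·0 + 1·-2 + 2·2 = 0
  col T1: 3·2 + 1·-4 + 1·0 + 1·0 + 2·-1 = 0
  col T2: 3·0 + 1·-2 + 1·0 + 1·2 + 2·0 = 0
  col T3: 3·0 + 1·1 + 1·1 + 1·0 + 2·-1 = 0
  col T4: 3·0 + 1·0 + 1·1 + 1·-1 + 2·0 = 0
  col T5: 3·1 + 1·0 + 1·0 + 1·-3 + 2·0 = 0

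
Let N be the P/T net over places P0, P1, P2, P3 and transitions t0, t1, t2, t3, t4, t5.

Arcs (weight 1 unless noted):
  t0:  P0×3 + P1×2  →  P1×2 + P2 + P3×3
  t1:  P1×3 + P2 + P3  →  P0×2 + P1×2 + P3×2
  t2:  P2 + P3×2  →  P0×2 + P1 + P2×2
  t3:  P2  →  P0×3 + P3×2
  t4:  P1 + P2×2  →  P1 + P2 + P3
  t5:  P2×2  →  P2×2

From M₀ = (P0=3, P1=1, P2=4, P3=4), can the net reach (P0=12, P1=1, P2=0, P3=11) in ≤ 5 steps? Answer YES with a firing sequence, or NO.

YES — reachable via ⟨t3, t3, t4, t3⟩ (4 firings)

step 1: fire t3:  (P0=3, P1=1, P2=4, P3=4) → (P0=6, P1=1, P2=3, P3=6)
step 2: fire t3:  (P0=6, P1=1, P2=3, P3=6) → (P0=9, P1=1, P2=2, P3=8)
step 3: fire t4:  (P0=9, P1=1, P2=2, P3=8) → (P0=9, P1=1, P2=1, P3=9)
step 4: fire t3:  (P0=9, P1=1, P2=1, P3=9) → (P0=12, P1=1, P2=0, P3=11)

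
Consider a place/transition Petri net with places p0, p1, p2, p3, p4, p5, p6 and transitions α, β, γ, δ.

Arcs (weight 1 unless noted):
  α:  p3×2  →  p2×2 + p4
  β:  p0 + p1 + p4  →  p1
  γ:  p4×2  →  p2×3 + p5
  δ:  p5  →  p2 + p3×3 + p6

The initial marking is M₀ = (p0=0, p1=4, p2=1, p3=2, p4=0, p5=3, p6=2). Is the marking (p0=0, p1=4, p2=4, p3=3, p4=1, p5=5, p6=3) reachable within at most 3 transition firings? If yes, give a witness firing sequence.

depth 0: 1 marking
depth 1: 3 markings reached so far
depth 2: 5 markings reached so far
depth 3: 8 markings reached so far
target is not among the 8 markings reachable within 3 steps

NO — not reachable within 3 firings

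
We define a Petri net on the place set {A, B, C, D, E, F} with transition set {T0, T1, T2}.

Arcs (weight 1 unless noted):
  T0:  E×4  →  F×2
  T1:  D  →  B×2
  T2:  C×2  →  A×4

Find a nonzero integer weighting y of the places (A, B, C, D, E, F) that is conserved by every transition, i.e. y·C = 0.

Incidence matrix C (rows=places, cols=transitions):
       T0   T1   T2
    A   0    0    4
    B   0    2    0
    C   0    0   -2
    D   0   -1    0
    E  -4    0    0
    F   2    0    0

Candidate y = [1, 0, 2, 0, 0, 0]; check y·C column-wise:
  col T0: 1·0 + 2·0 + 0·-4 + 0·2 = 0
  col T1: 1·0 + 0·2 + 2·0 + 0·-1 = 0
  col T2: 1·4 + 2·-2 = 0

y = (A:1, B:0, C:2, D:0, E:0, F:0)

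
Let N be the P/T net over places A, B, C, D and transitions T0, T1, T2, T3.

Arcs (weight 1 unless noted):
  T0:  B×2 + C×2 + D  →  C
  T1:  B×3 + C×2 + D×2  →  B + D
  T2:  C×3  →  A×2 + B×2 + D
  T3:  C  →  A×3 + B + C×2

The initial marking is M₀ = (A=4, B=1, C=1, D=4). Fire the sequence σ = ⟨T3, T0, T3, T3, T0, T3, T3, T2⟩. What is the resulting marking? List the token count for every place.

step 1: fire T3:  (A=4, B=1, C=1, D=4) → (A=7, B=2, C=2, D=4)
step 2: fire T0:  (A=7, B=2, C=2, D=4) → (A=7, B=0, C=1, D=3)
step 3: fire T3:  (A=7, B=0, C=1, D=3) → (A=10, B=1, C=2, D=3)
step 4: fire T3:  (A=10, B=1, C=2, D=3) → (A=13, B=2, C=3, D=3)
step 5: fire T0:  (A=13, B=2, C=3, D=3) → (A=13, B=0, C=2, D=2)
step 6: fire T3:  (A=13, B=0, C=2, D=2) → (A=16, B=1, C=3, D=2)
step 7: fire T3:  (A=16, B=1, C=3, D=2) → (A=19, B=2, C=4, D=2)
step 8: fire T2:  (A=19, B=2, C=4, D=2) → (A=21, B=4, C=1, D=3)

(A=21, B=4, C=1, D=3)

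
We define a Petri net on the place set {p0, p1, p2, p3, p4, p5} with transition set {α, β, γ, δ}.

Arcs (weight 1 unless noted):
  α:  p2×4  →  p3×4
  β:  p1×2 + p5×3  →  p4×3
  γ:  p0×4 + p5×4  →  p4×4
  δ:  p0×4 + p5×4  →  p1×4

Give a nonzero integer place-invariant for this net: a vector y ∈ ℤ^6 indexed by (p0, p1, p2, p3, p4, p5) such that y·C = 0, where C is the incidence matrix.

y = (p0:0, p1:0, p2:1, p3:1, p4:0, p5:0)

Incidence matrix C (rows=places, cols=transitions):
        α    β    γ    δ
   p0   0    0   -4   -4
   p1   0   -2    0    4
   p2  -4    0    0    0
   p3   4    0    0    0
   p4   0    3    4    0
   p5   0   -3   -4   -4

Candidate y = [0, 0, 1, 1, 0, 0]; check y·C column-wise:
  col α: 1·-4 + 1·4 = 0
  col β: 0·-2 + 1·0 + 1·0 + 0·3 + 0·-3 = 0
  col γ: 0·-4 + 1·0 + 1·0 + 0·4 + 0·-4 = 0
  col δ: 0·-4 + 0·4 + 1·0 + 1·0 + 0·-4 = 0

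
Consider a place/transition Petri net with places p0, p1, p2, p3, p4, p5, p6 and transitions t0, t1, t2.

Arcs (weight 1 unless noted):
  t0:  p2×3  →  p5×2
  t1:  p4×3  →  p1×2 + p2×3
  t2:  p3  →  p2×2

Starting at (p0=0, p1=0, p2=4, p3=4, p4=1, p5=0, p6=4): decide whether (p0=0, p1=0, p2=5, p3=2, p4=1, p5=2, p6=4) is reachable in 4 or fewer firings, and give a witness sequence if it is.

step 1: fire t0:  (p0=0, p1=0, p2=4, p3=4, p4=1, p5=0, p6=4) → (p0=0, p1=0, p2=1, p3=4, p4=1, p5=2, p6=4)
step 2: fire t2:  (p0=0, p1=0, p2=1, p3=4, p4=1, p5=2, p6=4) → (p0=0, p1=0, p2=3, p3=3, p4=1, p5=2, p6=4)
step 3: fire t2:  (p0=0, p1=0, p2=3, p3=3, p4=1, p5=2, p6=4) → (p0=0, p1=0, p2=5, p3=2, p4=1, p5=2, p6=4)

YES — reachable via ⟨t0, t2, t2⟩ (3 firings)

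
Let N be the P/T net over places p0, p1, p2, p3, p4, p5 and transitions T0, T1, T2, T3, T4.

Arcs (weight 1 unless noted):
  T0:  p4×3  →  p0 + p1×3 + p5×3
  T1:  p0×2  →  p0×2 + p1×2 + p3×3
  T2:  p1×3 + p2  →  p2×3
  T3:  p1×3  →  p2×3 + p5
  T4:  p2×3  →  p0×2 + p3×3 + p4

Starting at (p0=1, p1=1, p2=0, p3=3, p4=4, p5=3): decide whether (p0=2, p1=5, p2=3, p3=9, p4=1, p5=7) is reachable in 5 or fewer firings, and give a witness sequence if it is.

YES — reachable via ⟨T0, T1, T1, T3⟩ (4 firings)

step 1: fire T0:  (p0=1, p1=1, p2=0, p3=3, p4=4, p5=3) → (p0=2, p1=4, p2=0, p3=3, p4=1, p5=6)
step 2: fire T1:  (p0=2, p1=4, p2=0, p3=3, p4=1, p5=6) → (p0=2, p1=6, p2=0, p3=6, p4=1, p5=6)
step 3: fire T1:  (p0=2, p1=6, p2=0, p3=6, p4=1, p5=6) → (p0=2, p1=8, p2=0, p3=9, p4=1, p5=6)
step 4: fire T3:  (p0=2, p1=8, p2=0, p3=9, p4=1, p5=6) → (p0=2, p1=5, p2=3, p3=9, p4=1, p5=7)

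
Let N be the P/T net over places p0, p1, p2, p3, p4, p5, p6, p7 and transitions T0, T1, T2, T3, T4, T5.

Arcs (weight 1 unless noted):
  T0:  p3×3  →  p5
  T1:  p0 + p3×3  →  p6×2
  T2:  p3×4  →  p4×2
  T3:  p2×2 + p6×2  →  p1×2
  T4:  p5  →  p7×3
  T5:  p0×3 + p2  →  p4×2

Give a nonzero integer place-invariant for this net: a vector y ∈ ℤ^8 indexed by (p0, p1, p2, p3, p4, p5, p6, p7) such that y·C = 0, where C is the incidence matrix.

y = (p0:2, p1:-5, p2:-6, p3:0, p4:0, p5:0, p6:1, p7:0)

Incidence matrix C (rows=places, cols=transitions):
       T0   T1   T2   T3   T4   T5
   p0   0   -1    0    0    0   -3
   p1   0    0    0    2    0    0
   p2   0    0    0   -2    0   -1
   p3  -3   -3   -4    0    0    0
   p4   0    0    2    0    0    2
   p5   1    0    0    0   -1    0
   p6   0    2    0   -2    0    0
   p7   0    0    0    0    3    0

Candidate y = [2, -5, -6, 0, 0, 0, 1, 0]; check y·C column-wise:
  col T0: 2·0 + -5·0 + -6·0 + 0·-3 + 0·1 + 1·0 = 0
  col T1: 2·-1 + -5·0 + -6·0 + 0·-3 + 1·2 = 0
  col T2: 2·0 + -5·0 + -6·0 + 0·-4 + 0·2 + 1·0 = 0
  col T3: 2·0 + -5·2 + -6·-2 + 1·-2 = 0
  col T4: 2·0 + -5·0 + -6·0 + 0·-1 + 1·0 + 0·3 = 0
  col T5: 2·-3 + -5·0 + -6·-1 + 0·2 + 1·0 = 0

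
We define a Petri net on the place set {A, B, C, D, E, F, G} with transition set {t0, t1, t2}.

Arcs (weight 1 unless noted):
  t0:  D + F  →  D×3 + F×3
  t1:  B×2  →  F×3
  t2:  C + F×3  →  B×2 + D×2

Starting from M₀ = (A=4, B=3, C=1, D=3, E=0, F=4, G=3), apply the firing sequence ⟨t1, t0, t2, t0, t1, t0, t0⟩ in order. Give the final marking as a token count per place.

step 1: fire t1:  (A=4, B=3, C=1, D=3, E=0, F=4, G=3) → (A=4, B=1, C=1, D=3, E=0, F=7, G=3)
step 2: fire t0:  (A=4, B=1, C=1, D=3, E=0, F=7, G=3) → (A=4, B=1, C=1, D=5, E=0, F=9, G=3)
step 3: fire t2:  (A=4, B=1, C=1, D=5, E=0, F=9, G=3) → (A=4, B=3, C=0, D=7, E=0, F=6, G=3)
step 4: fire t0:  (A=4, B=3, C=0, D=7, E=0, F=6, G=3) → (A=4, B=3, C=0, D=9, E=0, F=8, G=3)
step 5: fire t1:  (A=4, B=3, C=0, D=9, E=0, F=8, G=3) → (A=4, B=1, C=0, D=9, E=0, F=11, G=3)
step 6: fire t0:  (A=4, B=1, C=0, D=9, E=0, F=11, G=3) → (A=4, B=1, C=0, D=11, E=0, F=13, G=3)
step 7: fire t0:  (A=4, B=1, C=0, D=11, E=0, F=13, G=3) → (A=4, B=1, C=0, D=13, E=0, F=15, G=3)

(A=4, B=1, C=0, D=13, E=0, F=15, G=3)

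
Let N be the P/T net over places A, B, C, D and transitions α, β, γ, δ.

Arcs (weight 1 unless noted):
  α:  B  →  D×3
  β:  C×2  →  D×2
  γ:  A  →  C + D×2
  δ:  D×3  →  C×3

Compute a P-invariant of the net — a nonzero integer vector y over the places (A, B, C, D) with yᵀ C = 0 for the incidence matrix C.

Incidence matrix C (rows=places, cols=transitions):
        α    β    γ    δ
    A   0    0   -1    0
    B  -1    0    0    0
    C   0   -2    1    3
    D   3    2    2   -3

Candidate y = [3, 3, 1, 1]; check y·C column-wise:
  col α: 3·0 + 3·-1 + 1·0 + 1·3 = 0
  col β: 3·0 + 3·0 + 1·-2 + 1·2 = 0
  col γ: 3·-1 + 3·0 + 1·1 + 1·2 = 0
  col δ: 3·0 + 3·0 + 1·3 + 1·-3 = 0

y = (A:3, B:3, C:1, D:1)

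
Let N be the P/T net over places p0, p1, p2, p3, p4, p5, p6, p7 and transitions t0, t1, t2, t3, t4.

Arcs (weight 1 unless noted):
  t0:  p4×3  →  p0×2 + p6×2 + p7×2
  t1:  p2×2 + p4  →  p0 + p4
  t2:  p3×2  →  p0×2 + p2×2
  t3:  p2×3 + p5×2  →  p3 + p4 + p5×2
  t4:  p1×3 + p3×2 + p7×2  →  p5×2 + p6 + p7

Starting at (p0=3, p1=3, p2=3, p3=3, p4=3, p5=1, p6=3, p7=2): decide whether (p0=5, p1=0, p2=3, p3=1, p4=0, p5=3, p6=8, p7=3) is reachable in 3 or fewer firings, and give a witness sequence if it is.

NO — not reachable within 3 firings

depth 0: 1 marking
depth 1: 5 markings reached so far
depth 2: 11 markings reached so far
depth 3: 16 markings reached so far
target is not among the 16 markings reachable within 3 steps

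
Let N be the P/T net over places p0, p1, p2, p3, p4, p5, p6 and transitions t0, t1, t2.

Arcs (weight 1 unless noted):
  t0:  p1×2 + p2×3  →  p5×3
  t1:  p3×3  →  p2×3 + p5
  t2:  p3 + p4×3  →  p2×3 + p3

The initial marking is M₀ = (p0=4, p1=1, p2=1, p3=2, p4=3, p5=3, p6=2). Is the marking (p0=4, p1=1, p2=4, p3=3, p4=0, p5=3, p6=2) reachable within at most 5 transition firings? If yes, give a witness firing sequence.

NO — not reachable within 5 firings

depth 0: 1 marking
depth 1: 2 markings reached so far
depth 2: 2 markings reached so far
(frontier empty at depth 2; search complete)
target is not among the 2 markings reachable within 5 steps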